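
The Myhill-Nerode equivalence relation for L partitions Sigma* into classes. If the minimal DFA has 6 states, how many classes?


Myhill-Nerode theorem:
Number of equivalence classes = number of states in minimal DFA
Minimal DFA states = 6
Therefore equivalence classes = 6

6


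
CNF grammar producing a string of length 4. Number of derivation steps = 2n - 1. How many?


Chomsky Normal Form derivation:
String length n = 4
Each step either:
  - Splits a nonterminal into two (n-1 such steps)
  - Converts a nonterminal to terminal (n such steps)
Total = (n-1) + n = 2n - 1
= 2(4) - 1
= 8 - 1
= 7

7


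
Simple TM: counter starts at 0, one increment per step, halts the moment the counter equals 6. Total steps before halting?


Counter starts at 0. Counting sequence:
  Step 1: counter = 1
  Step 2: counter = 2
  Step 3: counter = 3
  Step 4: counter = 4
  Step 5: counter = 5
  Step 6: counter = 6
Counter reached 6 -> halt
Total steps = 6

6


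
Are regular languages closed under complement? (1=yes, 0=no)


Regular languages are closed under:
- Union (DFA product construction)
- Intersection (DFA product construction)
- Complement (swap accept/reject states)
- Concatenation (NFA construction)
- Kleene star (NFA construction)
complement is in this list
Therefore: closed

1


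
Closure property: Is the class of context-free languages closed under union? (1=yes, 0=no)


CFL closure properties:
  Closed under: union, concatenation, Kleene star
  NOT closed under: intersection, complement
Operation 'union' is in closed list -> Yes (closed)

1


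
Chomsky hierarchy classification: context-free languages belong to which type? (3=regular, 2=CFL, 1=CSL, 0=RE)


Chomsky hierarchy levels:
  Type 3: Regular (DFA/NFA/regex)
  Type 2: Context-free (PDA)
  Type 1: Context-sensitive
  Type 0: Recursively enumerable (TM)
'context-free' corresponds to Type 2

2


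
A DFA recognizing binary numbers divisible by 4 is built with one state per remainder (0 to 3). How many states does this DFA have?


Divisibility by 4 is tracked via the remainder mod 4: 0, 1, ..., 3
The construction assigns one state to each remainder
Number of remainders = 4

4


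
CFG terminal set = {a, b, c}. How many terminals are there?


Terminal symbols: a, b, c
Counting each: a (#1), b (#2), c (#3)
Total = 3

3


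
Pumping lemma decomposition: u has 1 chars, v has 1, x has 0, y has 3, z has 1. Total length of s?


|s| = |u| + |v| + |x| + |y| + |z|
= 1 + 1 + 0 + 3 + 1
= 2 + 0 + 4
= 2 + 4
= 6

6


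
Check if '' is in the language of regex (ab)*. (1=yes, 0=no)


Pattern: (ab)*
String: ''
Pattern requires: zero or more repetitions of 'ab'
Pairs: []
All pairs are 'ab'? Yes
Result: 1

1


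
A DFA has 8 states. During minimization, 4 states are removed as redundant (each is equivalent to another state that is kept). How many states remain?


Original DFA: 8 states
Redundant states removed: 4
Minimized states = original - removed
= 8 - 4
= 4

4


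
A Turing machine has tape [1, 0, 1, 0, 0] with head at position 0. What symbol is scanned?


Tape: [1, 0, 1, 0, 0]
Positions: 0 1 2 3 4
Values:    1 0 1 0 0
Head at position 0
tape[0] = 1

1


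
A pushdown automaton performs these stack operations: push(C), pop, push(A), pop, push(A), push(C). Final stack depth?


Tracing stack operations:
  push(C) -> stack = [C], depth=1
  pop -> removed C, stack = [], depth=0
  push(A) -> stack = [A], depth=1
  pop -> removed A, stack = [], depth=0
  push(A) -> stack = [A], depth=1
  push(C) -> stack = [A,C], depth=2
Final depth = 2

2


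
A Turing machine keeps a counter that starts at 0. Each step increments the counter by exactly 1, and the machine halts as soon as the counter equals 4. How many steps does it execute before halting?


Counter starts at 0. Counting sequence:
  Step 1: counter = 1
  Step 2: counter = 2
  Step 3: counter = 3
  Step 4: counter = 4
Counter reached 4 -> halt
Total steps = 4

4


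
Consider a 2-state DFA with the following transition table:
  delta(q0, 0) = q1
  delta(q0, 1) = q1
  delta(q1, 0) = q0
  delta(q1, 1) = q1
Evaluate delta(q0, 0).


Looking up transition function:
delta(q0, 0) in the table
Row: q0, Column: 0
Result: q1

q1


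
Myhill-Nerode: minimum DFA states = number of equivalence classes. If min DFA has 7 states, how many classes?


Myhill-Nerode theorem:
Number of equivalence classes = number of states in minimal DFA
Minimal DFA states = 7
Therefore equivalence classes = 7

7


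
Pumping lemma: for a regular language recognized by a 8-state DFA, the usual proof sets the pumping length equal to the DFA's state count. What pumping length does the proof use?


Pumping lemma for regular languages (standard proof):
Take p = |Q|, the number of DFA states.
Any string of length >= |Q| passes through |Q|+1 states while reading its first |Q| symbols,
so by pigeonhole some state repeats, giving the loop that can be pumped.
Here |Q| = 8
Therefore the proof uses p = 8

8


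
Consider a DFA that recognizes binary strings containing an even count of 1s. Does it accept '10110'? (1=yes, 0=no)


DFA has 2 states: q_even (start, accept=yes) and q_odd
Processing string '10110' character by character:
  Position 0: read '1', 1-count=1 -> q_odd
  Position 1: read '0', 1-count=1 -> q_odd (no change)
  Position 2: read '1', 1-count=2 -> q_even
  Position 3: read '1', 1-count=3 -> q_odd
  Position 4: read '0', 1-count=3 -> q_odd (no change)
Final state: q_odd, total 1s = 3 (odd); the DFA requires an even count -> reject

0


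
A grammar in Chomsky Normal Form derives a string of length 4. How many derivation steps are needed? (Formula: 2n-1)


Chomsky Normal Form derivation:
String length n = 4
Each step either:
  - Splits a nonterminal into two (n-1 such steps)
  - Converts a nonterminal to terminal (n such steps)
Total = (n-1) + n = 2n - 1
= 2(4) - 1
= 8 - 1
= 7

7


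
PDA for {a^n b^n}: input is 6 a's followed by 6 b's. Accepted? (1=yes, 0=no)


Language requires equal numbers of a's and b's
PDA pushes for each 'a', pops for each 'b'
Number of a's = 6
Number of b's = 6
6 == 6 -> Accept

1


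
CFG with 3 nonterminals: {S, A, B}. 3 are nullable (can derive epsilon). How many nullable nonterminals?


Nonterminals: {S, A, B}
A nonterminal is nullable if it can derive epsilon
Counting nullable nonterminals: 3
Total nullable = 3

3


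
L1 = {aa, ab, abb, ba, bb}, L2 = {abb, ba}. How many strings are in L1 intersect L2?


L1 = {aa, ab, abb, ba, bb}
L2 = {abb, ba}
Checking each string in L1 against L2:
  'aa': in L2? No
  'ab': in L2? No
  'abb': in L2? Yes
  'ba': in L2? Yes
  'bb': in L2? No
Intersection = {abb, ba}
|L1 ∩ L2| = 2

2


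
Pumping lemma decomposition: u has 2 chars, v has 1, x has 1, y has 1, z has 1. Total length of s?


|s| = |u| + |v| + |x| + |y| + |z|
= 2 + 1 + 1 + 1 + 1
= 3 + 1 + 2
= 4 + 2
= 6

6


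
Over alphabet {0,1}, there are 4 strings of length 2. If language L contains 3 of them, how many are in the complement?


Alphabet: {0,1}
String length: 2
Total strings of length 2 = 2^2 = 4
Strings in L = 3
Complement = total - |L|
= 4 - 3
= 1

1


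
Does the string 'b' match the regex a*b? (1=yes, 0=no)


Pattern: a*b
String: 'b'
Pattern requires: zero or more 'a's followed by exactly one 'b'
Found 0 leading 'a's
Remaining: 'b'
Remaining is exactly 'b' -> match
Result: 1

1


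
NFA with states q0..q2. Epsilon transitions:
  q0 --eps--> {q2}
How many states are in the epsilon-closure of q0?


Starting from q0
Initialize closure = {q0}
Follow epsilon from q0 -> add q2
Final closure: {q0, q2}
Size = 2

2


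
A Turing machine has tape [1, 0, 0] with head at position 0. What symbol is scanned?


Tape: [1, 0, 0]
Positions: 0 1 2
Values:    1 0 0
Head at position 0
tape[0] = 1

1


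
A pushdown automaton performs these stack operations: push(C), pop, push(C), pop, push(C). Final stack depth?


Tracing stack operations:
  push(C) -> stack = [C], depth=1
  pop -> removed C, stack = [], depth=0
  push(C) -> stack = [C], depth=1
  pop -> removed C, stack = [], depth=0
  push(C) -> stack = [C], depth=1
Final depth = 1

1


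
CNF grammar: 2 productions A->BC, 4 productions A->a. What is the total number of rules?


CNF allows two rule forms:
  A -> BC (binary): 2 rules
  A -> a (terminal): 4 rules
Total = 2 + 4 = 6

6


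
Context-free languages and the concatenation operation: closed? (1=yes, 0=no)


CFL closure properties:
  Closed under: union, concatenation, Kleene star
  NOT closed under: intersection, complement
Operation 'concatenation' is in closed list -> Yes (closed)

1


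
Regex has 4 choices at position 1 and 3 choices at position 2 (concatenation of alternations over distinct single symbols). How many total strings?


First group: 4 alternatives
Second group: 3 alternatives
Concatenation: each choice from group 1 pairs with each from group 2
Total = 4 x 3 = 12

12


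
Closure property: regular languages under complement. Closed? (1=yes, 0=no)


Regular languages are closed under:
- Union (DFA product construction)
- Intersection (DFA product construction)
- Complement (swap accept/reject states)
- Concatenation (NFA construction)
- Kleene star (NFA construction)
complement is in this list
Therefore: closed

1


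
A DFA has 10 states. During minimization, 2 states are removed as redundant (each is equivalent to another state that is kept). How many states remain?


Original DFA: 10 states
Redundant states removed: 2
Minimized states = original - removed
= 10 - 2
= 8

8


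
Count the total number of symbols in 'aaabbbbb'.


String: 'aaabbbbb'
Counting characters:
  'a' appears 3 time(s)
  'b' appears 5 time(s)
Total length = 3 + 5 = 8

8


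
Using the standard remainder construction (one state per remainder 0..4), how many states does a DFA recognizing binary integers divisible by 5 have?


Divisibility by 5 is tracked via the remainder mod 5: 0, 1, ..., 4
The construction assigns one state to each remainder
Number of remainders = 5

5


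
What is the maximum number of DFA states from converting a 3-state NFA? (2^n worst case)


NFA has 3 states
Subset construction: each DFA state = subset of NFA states
Maximum subsets = 2^3
2^3 = 8

8


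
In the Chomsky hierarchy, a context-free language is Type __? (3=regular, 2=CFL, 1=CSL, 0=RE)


Chomsky hierarchy levels:
  Type 3: Regular (DFA/NFA/regex)
  Type 2: Context-free (PDA)
  Type 1: Context-sensitive
  Type 0: Recursively enumerable (TM)
'context-free' corresponds to Type 2

2


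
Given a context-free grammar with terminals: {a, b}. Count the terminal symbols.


Terminal symbols: a, b
Counting each: a (#1), b (#2)
Total = 2

2


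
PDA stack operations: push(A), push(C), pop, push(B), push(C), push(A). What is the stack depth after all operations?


Tracing stack operations:
  push(A) -> stack = [A], depth=1
  push(C) -> stack = [A,C], depth=2
  pop -> removed C, stack = [A], depth=1
  push(B) -> stack = [A,B], depth=2
  push(C) -> stack = [A,B,C], depth=3
  push(A) -> stack = [A,B,C,A], depth=4
Final depth = 4

4


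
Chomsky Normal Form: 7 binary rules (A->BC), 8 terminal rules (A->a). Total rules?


CNF allows two rule forms:
  A -> BC (binary): 7 rules
  A -> a (terminal): 8 rules
Total = 7 + 8 = 15

15


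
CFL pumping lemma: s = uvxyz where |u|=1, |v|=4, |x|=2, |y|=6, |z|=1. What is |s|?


|s| = |u| + |v| + |x| + |y| + |z|
= 1 + 4 + 2 + 6 + 1
= 5 + 2 + 7
= 7 + 7
= 14

14


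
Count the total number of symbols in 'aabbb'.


String: 'aabbb'
Counting characters:
  'a' appears 2 time(s)
  'b' appears 3 time(s)
Total length = 2 + 3 = 5

5


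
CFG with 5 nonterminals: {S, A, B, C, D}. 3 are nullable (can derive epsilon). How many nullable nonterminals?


Nonterminals: {S, A, B, C, D}
A nonterminal is nullable if it can derive epsilon
Counting nullable nonterminals: 3
Total nullable = 3

3


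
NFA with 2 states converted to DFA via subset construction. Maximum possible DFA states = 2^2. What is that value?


NFA has 2 states
Subset construction: each DFA state = subset of NFA states
Maximum subsets = 2^2
2^2 = 4

4


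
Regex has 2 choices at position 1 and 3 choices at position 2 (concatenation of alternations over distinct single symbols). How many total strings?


First group: 2 alternatives
Second group: 3 alternatives
Concatenation: each choice from group 1 pairs with each from group 2
Total = 2 x 3 = 6

6


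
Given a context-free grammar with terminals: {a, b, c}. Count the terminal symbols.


Terminal symbols: a, b, c
Counting each: a (#1), b (#2), c (#3)
Total = 3

3


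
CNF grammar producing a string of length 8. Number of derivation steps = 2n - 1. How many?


Chomsky Normal Form derivation:
String length n = 8
Each step either:
  - Splits a nonterminal into two (n-1 such steps)
  - Converts a nonterminal to terminal (n such steps)
Total = (n-1) + n = 2n - 1
= 2(8) - 1
= 16 - 1
= 15

15


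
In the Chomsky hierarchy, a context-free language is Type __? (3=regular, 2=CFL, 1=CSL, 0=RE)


Chomsky hierarchy levels:
  Type 3: Regular (DFA/NFA/regex)
  Type 2: Context-free (PDA)
  Type 1: Context-sensitive
  Type 0: Recursively enumerable (TM)
'context-free' corresponds to Type 2

2


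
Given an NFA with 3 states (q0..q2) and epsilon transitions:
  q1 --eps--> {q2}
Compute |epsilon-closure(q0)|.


Starting from q0
Initialize closure = {q0}
q0 has no outgoing epsilon transitions -> nothing to add
Final closure: {q0}
Size = 1

1


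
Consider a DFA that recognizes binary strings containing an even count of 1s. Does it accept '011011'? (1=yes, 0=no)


DFA has 2 states: q_even (start, accept=yes) and q_odd
Processing string '011011' character by character:
  Position 0: read '0', 1-count=0 -> q_even (no change)
  Position 1: read '1', 1-count=1 -> q_odd
  Position 2: read '1', 1-count=2 -> q_even
  Position 3: read '0', 1-count=2 -> q_even (no change)
  Position 4: read '1', 1-count=3 -> q_odd
  Position 5: read '1', 1-count=4 -> q_even
Final state: q_even, total 1s = 4 (even); the DFA requires an even count -> accept

1


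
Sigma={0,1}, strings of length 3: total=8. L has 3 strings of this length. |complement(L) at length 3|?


Alphabet: {0,1}
String length: 3
Total strings of length 3 = 2^3 = 8
Strings in L = 3
Complement = total - |L|
= 8 - 3
= 5

5


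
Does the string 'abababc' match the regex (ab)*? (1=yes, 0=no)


Pattern: (ab)*
String: 'abababc'
Pattern requires: zero or more repetitions of 'ab'
Length 7 is odd -> cannot be (ab)* -> no match
Result: 0

0


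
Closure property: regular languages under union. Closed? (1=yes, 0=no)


Regular languages are closed under:
- Union (DFA product construction)
- Intersection (DFA product construction)
- Complement (swap accept/reject states)
- Concatenation (NFA construction)
- Kleene star (NFA construction)
union is in this list
Therefore: closed

1


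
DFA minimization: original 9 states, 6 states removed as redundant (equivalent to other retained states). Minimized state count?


Original DFA: 9 states
Redundant states removed: 6
Minimized states = original - removed
= 9 - 6
= 3

3


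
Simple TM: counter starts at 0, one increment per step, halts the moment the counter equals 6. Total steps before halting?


Counter starts at 0. Counting sequence:
  Step 1: counter = 1
  Step 2: counter = 2
  Step 3: counter = 3
  Step 4: counter = 4
  Step 5: counter = 5
  Step 6: counter = 6
Counter reached 6 -> halt
Total steps = 6

6


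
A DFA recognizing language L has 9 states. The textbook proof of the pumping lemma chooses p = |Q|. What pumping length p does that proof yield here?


Pumping lemma for regular languages (standard proof):
Take p = |Q|, the number of DFA states.
Any string of length >= |Q| passes through |Q|+1 states while reading its first |Q| symbols,
so by pigeonhole some state repeats, giving the loop that can be pumped.
Here |Q| = 9
Therefore the proof uses p = 9

9


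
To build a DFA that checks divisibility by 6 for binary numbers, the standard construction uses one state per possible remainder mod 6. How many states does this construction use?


Divisibility by 6 is tracked via the remainder mod 6: 0, 1, ..., 5
The construction assigns one state to each remainder
Number of remainders = 6

6


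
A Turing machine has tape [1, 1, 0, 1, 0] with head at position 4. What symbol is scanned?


Tape: [1, 1, 0, 1, 0]
Positions: 0 1 2 3 4
Values:    1 1 0 1 0
Head at position 4
tape[4] = 0

0


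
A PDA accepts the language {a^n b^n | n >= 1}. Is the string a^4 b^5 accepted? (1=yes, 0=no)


Language requires equal numbers of a's and b's
PDA pushes for each 'a', pops for each 'b'
Number of a's = 4
Number of b's = 5
4 != 5 -> Reject

0


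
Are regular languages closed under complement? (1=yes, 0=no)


Regular languages are closed under all standard operations:
- Union: Yes (product construction)
- Intersection: Yes (product construction)
- Complement: Yes (swap accept/reject)
- Concatenation: Yes (NFA construction)
Operation: complement -> Closed

1


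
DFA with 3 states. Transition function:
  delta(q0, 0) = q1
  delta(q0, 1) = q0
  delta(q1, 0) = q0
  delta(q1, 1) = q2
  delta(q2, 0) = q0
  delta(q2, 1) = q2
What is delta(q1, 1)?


Looking up transition function:
delta(q1, 1) in the table
Row: q1, Column: 1
Result: q2

q2


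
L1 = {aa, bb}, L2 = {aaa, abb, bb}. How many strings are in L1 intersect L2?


L1 = {aa, bb}
L2 = {aaa, abb, bb}
Checking each string in L1 against L2:
  'aa': in L2? No
  'bb': in L2? Yes
Intersection = {bb}
|L1 ∩ L2| = 1

1


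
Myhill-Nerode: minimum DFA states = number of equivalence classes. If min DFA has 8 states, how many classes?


Myhill-Nerode theorem:
Number of equivalence classes = number of states in minimal DFA
Minimal DFA states = 8
Therefore equivalence classes = 8

8


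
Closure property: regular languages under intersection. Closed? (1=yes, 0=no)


Regular languages are closed under:
- Union (DFA product construction)
- Intersection (DFA product construction)
- Complement (swap accept/reject states)
- Concatenation (NFA construction)
- Kleene star (NFA construction)
intersection is in this list
Therefore: closed

1


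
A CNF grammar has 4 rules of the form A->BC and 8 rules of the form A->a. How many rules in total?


CNF allows two rule forms:
  A -> BC (binary): 4 rules
  A -> a (terminal): 8 rules
Total = 4 + 8 = 12

12


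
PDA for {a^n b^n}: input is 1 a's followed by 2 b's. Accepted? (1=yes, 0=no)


Language requires equal numbers of a's and b's
PDA pushes for each 'a', pops for each 'b'
Number of a's = 1
Number of b's = 2
1 != 2 -> Reject

0


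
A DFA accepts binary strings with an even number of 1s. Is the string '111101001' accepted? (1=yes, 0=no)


DFA has 2 states: q_even (start, accept=yes) and q_odd
Processing string '111101001' character by character:
  Position 0: read '1', 1-count=1 -> q_odd
  Position 1: read '1', 1-count=2 -> q_even
  Position 2: read '1', 1-count=3 -> q_odd
  Position 3: read '1', 1-count=4 -> q_even
  Position 4: read '0', 1-count=4 -> q_even (no change)
  Position 5: read '1', 1-count=5 -> q_odd
  Position 6: read '0', 1-count=5 -> q_odd (no change)
  Position 7: read '0', 1-count=5 -> q_odd (no change)
  Position 8: read '1', 1-count=6 -> q_even
Final state: q_even, total 1s = 6 (even); the DFA requires an even count -> accept

1


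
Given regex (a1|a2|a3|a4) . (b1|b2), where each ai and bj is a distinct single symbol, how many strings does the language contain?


First group: 4 alternatives
Second group: 2 alternatives
Concatenation: each choice from group 1 pairs with each from group 2
Total = 4 x 2 = 8

8


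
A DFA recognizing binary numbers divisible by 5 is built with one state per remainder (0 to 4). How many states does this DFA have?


Divisibility by 5 is tracked via the remainder mod 5: 0, 1, ..., 4
The construction assigns one state to each remainder
Number of remainders = 5

5


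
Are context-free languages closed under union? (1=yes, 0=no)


CFL closure properties:
  Closed under: union, concatenation, Kleene star
  NOT closed under: intersection, complement
Operation 'union' is in closed list -> Yes (closed)

1


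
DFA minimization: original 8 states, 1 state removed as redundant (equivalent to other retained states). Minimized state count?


Original DFA: 8 states
Redundant states removed: 1
Minimized states = original - removed
= 8 - 1
= 7

7


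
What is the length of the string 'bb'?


String: 'bb'
Counting characters:
  'b' appears 2 time(s)
Total length = 0 + 2 = 2

2


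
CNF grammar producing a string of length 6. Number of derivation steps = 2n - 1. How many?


Chomsky Normal Form derivation:
String length n = 6
Each step either:
  - Splits a nonterminal into two (n-1 such steps)
  - Converts a nonterminal to terminal (n such steps)
Total = (n-1) + n = 2n - 1
= 2(6) - 1
= 12 - 1
= 11

11


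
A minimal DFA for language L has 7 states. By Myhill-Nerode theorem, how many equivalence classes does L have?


Myhill-Nerode theorem:
Number of equivalence classes = number of states in minimal DFA
Minimal DFA states = 7
Therefore equivalence classes = 7

7


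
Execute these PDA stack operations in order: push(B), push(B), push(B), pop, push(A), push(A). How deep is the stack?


Tracing stack operations:
  push(B) -> stack = [B], depth=1
  push(B) -> stack = [B,B], depth=2
  push(B) -> stack = [B,B,B], depth=3
  pop -> removed B, stack = [B,B], depth=2
  push(A) -> stack = [B,B,A], depth=3
  push(A) -> stack = [B,B,A,A], depth=4
Final depth = 4

4


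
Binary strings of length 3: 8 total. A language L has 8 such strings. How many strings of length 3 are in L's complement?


Alphabet: {0,1}
String length: 3
Total strings of length 3 = 2^3 = 8
Strings in L = 8
Complement = total - |L|
= 8 - 8
= 0

0


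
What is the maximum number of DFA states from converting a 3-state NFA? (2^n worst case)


NFA has 3 states
Subset construction: each DFA state = subset of NFA states
Maximum subsets = 2^3
2^3 = 8

8


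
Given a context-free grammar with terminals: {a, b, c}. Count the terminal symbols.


Terminal symbols: a, b, c
Counting each: a (#1), b (#2), c (#3)
Total = 3

3


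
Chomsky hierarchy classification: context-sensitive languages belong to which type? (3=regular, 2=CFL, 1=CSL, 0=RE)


Chomsky hierarchy levels:
  Type 3: Regular (DFA/NFA/regex)
  Type 2: Context-free (PDA)
  Type 1: Context-sensitive
  Type 0: Recursively enumerable (TM)
'context-sensitive' corresponds to Type 1

1


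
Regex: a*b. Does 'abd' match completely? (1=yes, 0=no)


Pattern: a*b
String: 'abd'
Pattern requires: zero or more 'a's followed by exactly one 'b'
Found 1 leading 'a's
Remaining: 'bd'
Remaining is not 'b' -> no match
Result: 0

0


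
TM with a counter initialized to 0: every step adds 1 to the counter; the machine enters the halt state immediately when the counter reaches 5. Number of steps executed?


Counter starts at 0. Counting sequence:
  Step 1: counter = 1
  Step 2: counter = 2
  Step 3: counter = 3
  Step 4: counter = 4
  Step 5: counter = 5
Counter reached 5 -> halt
Total steps = 5

5


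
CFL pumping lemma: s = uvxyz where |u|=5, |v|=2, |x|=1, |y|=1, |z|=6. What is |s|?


|s| = |u| + |v| + |x| + |y| + |z|
= 5 + 2 + 1 + 1 + 6
= 7 + 1 + 7
= 8 + 7
= 15

15


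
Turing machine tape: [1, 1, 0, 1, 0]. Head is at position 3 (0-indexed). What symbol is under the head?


Tape: [1, 1, 0, 1, 0]
Positions: 0 1 2 3 4
Values:    1 1 0 1 0
Head at position 3
tape[3] = 1

1


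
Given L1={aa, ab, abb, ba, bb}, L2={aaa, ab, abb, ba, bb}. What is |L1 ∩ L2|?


L1 = {aa, ab, abb, ba, bb}
L2 = {aaa, ab, abb, ba, bb}
Checking each string in L1 against L2:
  'aa': in L2? No
  'ab': in L2? Yes
  'abb': in L2? Yes
  'ba': in L2? Yes
  'bb': in L2? Yes
Intersection = {ab, abb, ba, bb}
|L1 ∩ L2| = 4

4


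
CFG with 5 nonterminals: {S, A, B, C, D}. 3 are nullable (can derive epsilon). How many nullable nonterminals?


Nonterminals: {S, A, B, C, D}
A nonterminal is nullable if it can derive epsilon
Counting nullable nonterminals: 3
Total nullable = 3

3


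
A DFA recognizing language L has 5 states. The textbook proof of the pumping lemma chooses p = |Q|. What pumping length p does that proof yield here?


Pumping lemma for regular languages (standard proof):
Take p = |Q|, the number of DFA states.
Any string of length >= |Q| passes through |Q|+1 states while reading its first |Q| symbols,
so by pigeonhole some state repeats, giving the loop that can be pumped.
Here |Q| = 5
Therefore the proof uses p = 5

5


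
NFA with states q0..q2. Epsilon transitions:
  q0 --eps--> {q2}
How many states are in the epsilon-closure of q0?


Starting from q0
Initialize closure = {q0}
Follow epsilon from q0 -> add q2
Final closure: {q0, q2}
Size = 2

2


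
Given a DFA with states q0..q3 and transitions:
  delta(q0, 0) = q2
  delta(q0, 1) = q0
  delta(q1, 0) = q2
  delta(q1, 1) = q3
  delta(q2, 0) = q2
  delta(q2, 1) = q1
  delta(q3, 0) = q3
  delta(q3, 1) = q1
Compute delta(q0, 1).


Looking up transition function:
delta(q0, 1) in the table
Row: q0, Column: 1
Result: q0

q0


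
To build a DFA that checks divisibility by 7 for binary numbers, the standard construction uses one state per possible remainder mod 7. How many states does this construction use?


Divisibility by 7 is tracked via the remainder mod 7: 0, 1, ..., 6
The construction assigns one state to each remainder
Number of remainders = 7

7


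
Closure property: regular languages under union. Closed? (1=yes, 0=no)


Regular languages are closed under:
- Union (DFA product construction)
- Intersection (DFA product construction)
- Complement (swap accept/reject states)
- Concatenation (NFA construction)
- Kleene star (NFA construction)
union is in this list
Therefore: closed

1


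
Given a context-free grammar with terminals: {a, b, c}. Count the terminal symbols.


Terminal symbols: a, b, c
Counting each: a (#1), b (#2), c (#3)
Total = 3

3


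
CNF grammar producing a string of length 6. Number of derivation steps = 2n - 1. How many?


Chomsky Normal Form derivation:
String length n = 6
Each step either:
  - Splits a nonterminal into two (n-1 such steps)
  - Converts a nonterminal to terminal (n such steps)
Total = (n-1) + n = 2n - 1
= 2(6) - 1
= 12 - 1
= 11

11


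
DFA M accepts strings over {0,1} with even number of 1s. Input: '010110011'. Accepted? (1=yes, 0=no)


DFA has 2 states: q_even (start, accept=yes) and q_odd
Processing string '010110011' character by character:
  Position 0: read '0', 1-count=0 -> q_even (no change)
  Position 1: read '1', 1-count=1 -> q_odd
  Position 2: read '0', 1-count=1 -> q_odd (no change)
  Position 3: read '1', 1-count=2 -> q_even
  Position 4: read '1', 1-count=3 -> q_odd
  Position 5: read '0', 1-count=3 -> q_odd (no change)
  Position 6: read '0', 1-count=3 -> q_odd (no change)
  Position 7: read '1', 1-count=4 -> q_even
  Position 8: read '1', 1-count=5 -> q_odd
Final state: q_odd, total 1s = 5 (odd); the DFA requires an even count -> reject

0


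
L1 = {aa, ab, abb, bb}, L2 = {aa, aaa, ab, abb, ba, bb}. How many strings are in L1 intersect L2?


L1 = {aa, ab, abb, bb}
L2 = {aa, aaa, ab, abb, ba, bb}
Checking each string in L1 against L2:
  'aa': in L2? Yes
  'ab': in L2? Yes
  'abb': in L2? Yes
  'bb': in L2? Yes
Intersection = {aa, ab, abb, bb}
|L1 ∩ L2| = 4

4


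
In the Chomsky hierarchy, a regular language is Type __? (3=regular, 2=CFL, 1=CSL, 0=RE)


Chomsky hierarchy levels:
  Type 3: Regular (DFA/NFA/regex)
  Type 2: Context-free (PDA)
  Type 1: Context-sensitive
  Type 0: Recursively enumerable (TM)
'regular' corresponds to Type 3

3


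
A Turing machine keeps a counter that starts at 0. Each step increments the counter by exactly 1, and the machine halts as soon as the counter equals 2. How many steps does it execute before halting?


Counter starts at 0. Counting sequence:
  Step 1: counter = 1
  Step 2: counter = 2
Counter reached 2 -> halt
Total steps = 2

2


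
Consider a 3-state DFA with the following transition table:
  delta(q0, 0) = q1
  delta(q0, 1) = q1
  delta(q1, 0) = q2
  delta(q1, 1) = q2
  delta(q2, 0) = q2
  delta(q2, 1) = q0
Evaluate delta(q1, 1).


Looking up transition function:
delta(q1, 1) in the table
Row: q1, Column: 1
Result: q2

q2


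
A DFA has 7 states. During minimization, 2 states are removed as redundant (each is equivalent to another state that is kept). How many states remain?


Original DFA: 7 states
Redundant states removed: 2
Minimized states = original - removed
= 7 - 2
= 5

5


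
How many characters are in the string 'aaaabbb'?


String: 'aaaabbb'
Counting characters:
  'a' appears 4 time(s)
  'b' appears 3 time(s)
Total length = 4 + 3 = 7

7


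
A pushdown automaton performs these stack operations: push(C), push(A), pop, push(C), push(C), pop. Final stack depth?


Tracing stack operations:
  push(C) -> stack = [C], depth=1
  push(A) -> stack = [C,A], depth=2
  pop -> removed A, stack = [C], depth=1
  push(C) -> stack = [C,C], depth=2
  push(C) -> stack = [C,C,C], depth=3
  pop -> removed C, stack = [C,C], depth=2
Final depth = 2

2


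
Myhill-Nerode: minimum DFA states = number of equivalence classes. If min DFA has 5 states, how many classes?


Myhill-Nerode theorem:
Number of equivalence classes = number of states in minimal DFA
Minimal DFA states = 5
Therefore equivalence classes = 5

5


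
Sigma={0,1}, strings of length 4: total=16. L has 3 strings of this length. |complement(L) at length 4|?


Alphabet: {0,1}
String length: 4
Total strings of length 4 = 2^4 = 16
Strings in L = 3
Complement = total - |L|
= 16 - 3
= 13

13


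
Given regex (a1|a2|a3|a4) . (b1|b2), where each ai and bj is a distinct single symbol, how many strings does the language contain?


First group: 4 alternatives
Second group: 2 alternatives
Concatenation: each choice from group 1 pairs with each from group 2
Total = 4 x 2 = 8

8


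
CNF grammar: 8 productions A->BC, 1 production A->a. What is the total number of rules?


CNF allows two rule forms:
  A -> BC (binary): 8 rules
  A -> a (terminal): 1 rule
Total = 8 + 1 = 9

9


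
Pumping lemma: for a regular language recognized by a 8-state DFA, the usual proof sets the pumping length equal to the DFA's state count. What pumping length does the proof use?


Pumping lemma for regular languages (standard proof):
Take p = |Q|, the number of DFA states.
Any string of length >= |Q| passes through |Q|+1 states while reading its first |Q| symbols,
so by pigeonhole some state repeats, giving the loop that can be pumped.
Here |Q| = 8
Therefore the proof uses p = 8

8


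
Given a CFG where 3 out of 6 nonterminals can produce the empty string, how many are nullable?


Nonterminals: {S, A, B, C, D, E}
A nonterminal is nullable if it can derive epsilon
Counting nullable nonterminals: 3
Total nullable = 3

3


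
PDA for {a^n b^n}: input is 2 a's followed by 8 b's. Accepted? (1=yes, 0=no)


Language requires equal numbers of a's and b's
PDA pushes for each 'a', pops for each 'b'
Number of a's = 2
Number of b's = 8
2 != 8 -> Reject

0


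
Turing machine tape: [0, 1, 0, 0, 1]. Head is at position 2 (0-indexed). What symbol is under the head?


Tape: [0, 1, 0, 0, 1]
Positions: 0 1 2 3 4
Values:    0 1 0 0 1
Head at position 2
tape[2] = 0

0


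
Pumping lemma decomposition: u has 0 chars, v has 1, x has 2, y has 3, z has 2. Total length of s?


|s| = |u| + |v| + |x| + |y| + |z|
= 0 + 1 + 2 + 3 + 2
= 1 + 2 + 5
= 3 + 5
= 8

8


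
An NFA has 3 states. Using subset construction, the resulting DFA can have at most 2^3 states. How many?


NFA has 3 states
Subset construction: each DFA state = subset of NFA states
Maximum subsets = 2^3
2^3 = 8

8


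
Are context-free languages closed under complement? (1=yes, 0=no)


CFL closure properties:
  Closed under: union, concatenation, Kleene star
  NOT closed under: intersection, complement
Operation 'complement' is in not-closed list -> No (not closed)

0


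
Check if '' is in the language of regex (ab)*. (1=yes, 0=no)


Pattern: (ab)*
String: ''
Pattern requires: zero or more repetitions of 'ab'
Pairs: []
All pairs are 'ab'? Yes
Result: 1

1


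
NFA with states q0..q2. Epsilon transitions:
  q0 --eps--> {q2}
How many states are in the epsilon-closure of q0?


Starting from q0
Initialize closure = {q0}
Follow epsilon from q0 -> add q2
Final closure: {q0, q2}
Size = 2

2


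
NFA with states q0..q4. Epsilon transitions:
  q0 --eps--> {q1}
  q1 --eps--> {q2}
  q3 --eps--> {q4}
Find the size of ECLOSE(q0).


Starting from q0
Initialize closure = {q0}
Follow epsilon from q0 -> add q1
Follow epsilon from q1 -> add q2
Final closure: {q0, q1, q2}
Size = 3

3


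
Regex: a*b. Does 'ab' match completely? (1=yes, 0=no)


Pattern: a*b
String: 'ab'
Pattern requires: zero or more 'a's followed by exactly one 'b'
Found 1 leading 'a's
Remaining: 'b'
Remaining is exactly 'b' -> match
Result: 1

1


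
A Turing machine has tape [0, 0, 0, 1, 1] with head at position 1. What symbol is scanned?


Tape: [0, 0, 0, 1, 1]
Positions: 0 1 2 3 4
Values:    0 0 0 1 1
Head at position 1
tape[1] = 0

0


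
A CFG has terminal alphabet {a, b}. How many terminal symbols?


Terminal symbols: a, b
Counting each: a (#1), b (#2)
Total = 2

2


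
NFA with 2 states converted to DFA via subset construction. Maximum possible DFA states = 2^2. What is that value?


NFA has 2 states
Subset construction: each DFA state = subset of NFA states
Maximum subsets = 2^2
2^2 = 4

4


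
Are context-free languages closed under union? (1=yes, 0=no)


CFL closure properties:
  Closed under: union, concatenation, Kleene star
  NOT closed under: intersection, complement
Operation 'union' is in closed list -> Yes (closed)

1


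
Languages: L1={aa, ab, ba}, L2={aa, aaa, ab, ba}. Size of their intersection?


L1 = {aa, ab, ba}
L2 = {aa, aaa, ab, ba}
Checking each string in L1 against L2:
  'aa': in L2? Yes
  'ab': in L2? Yes
  'ba': in L2? Yes
Intersection = {aa, ab, ba}
|L1 ∩ L2| = 3

3


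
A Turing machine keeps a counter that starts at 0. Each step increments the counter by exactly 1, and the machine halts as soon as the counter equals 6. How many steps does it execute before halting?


Counter starts at 0. Counting sequence:
  Step 1: counter = 1
  Step 2: counter = 2
  Step 3: counter = 3
  Step 4: counter = 4
  Step 5: counter = 5
  Step 6: counter = 6
Counter reached 6 -> halt
Total steps = 6

6


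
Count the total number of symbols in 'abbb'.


String: 'abbb'
Counting characters:
  'a' appears 1 time(s)
  'b' appears 3 time(s)
Total length = 1 + 3 = 4

4


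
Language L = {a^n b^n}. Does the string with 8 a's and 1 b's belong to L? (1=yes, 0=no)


Language requires equal numbers of a's and b's
PDA pushes for each 'a', pops for each 'b'
Number of a's = 8
Number of b's = 1
8 != 1 -> Reject

0


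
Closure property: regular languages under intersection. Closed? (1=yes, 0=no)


Regular languages are closed under:
- Union (DFA product construction)
- Intersection (DFA product construction)
- Complement (swap accept/reject states)
- Concatenation (NFA construction)
- Kleene star (NFA construction)
intersection is in this list
Therefore: closed

1


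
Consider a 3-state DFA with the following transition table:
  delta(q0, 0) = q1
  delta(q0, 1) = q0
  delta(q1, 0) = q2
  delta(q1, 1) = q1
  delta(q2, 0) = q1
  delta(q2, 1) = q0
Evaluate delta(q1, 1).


Looking up transition function:
delta(q1, 1) in the table
Row: q1, Column: 1
Result: q1

q1


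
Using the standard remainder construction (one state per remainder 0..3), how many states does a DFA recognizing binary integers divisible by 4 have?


Divisibility by 4 is tracked via the remainder mod 4: 0, 1, ..., 3
The construction assigns one state to each remainder
Number of remainders = 4

4


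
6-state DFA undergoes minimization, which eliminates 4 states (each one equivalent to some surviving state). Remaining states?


Original DFA: 6 states
Redundant states removed: 4
Minimized states = original - removed
= 6 - 4
= 2

2


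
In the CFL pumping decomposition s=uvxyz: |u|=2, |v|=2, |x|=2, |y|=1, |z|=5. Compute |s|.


|s| = |u| + |v| + |x| + |y| + |z|
= 2 + 2 + 2 + 1 + 5
= 4 + 2 + 6
= 6 + 6
= 12

12


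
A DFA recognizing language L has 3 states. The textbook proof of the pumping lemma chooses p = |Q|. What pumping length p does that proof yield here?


Pumping lemma for regular languages (standard proof):
Take p = |Q|, the number of DFA states.
Any string of length >= |Q| passes through |Q|+1 states while reading its first |Q| symbols,
so by pigeonhole some state repeats, giving the loop that can be pumped.
Here |Q| = 3
Therefore the proof uses p = 3

3


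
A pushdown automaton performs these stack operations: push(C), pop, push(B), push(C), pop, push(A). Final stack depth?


Tracing stack operations:
  push(C) -> stack = [C], depth=1
  pop -> removed C, stack = [], depth=0
  push(B) -> stack = [B], depth=1
  push(C) -> stack = [B,C], depth=2
  pop -> removed C, stack = [B], depth=1
  push(A) -> stack = [B,A], depth=2
Final depth = 2

2


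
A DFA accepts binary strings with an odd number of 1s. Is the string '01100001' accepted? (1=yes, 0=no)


DFA has 2 states: q_even (start, accept=no) and q_odd
Processing string '01100001' character by character:
  Position 0: read '0', 1-count=0 -> q_even (no change)
  Position 1: read '1', 1-count=1 -> q_odd
  Position 2: read '1', 1-count=2 -> q_even
  Position 3: read '0', 1-count=2 -> q_even (no change)
  Position 4: read '0', 1-count=2 -> q_even (no change)
  Position 5: read '0', 1-count=2 -> q_even (no change)
  Position 6: read '0', 1-count=2 -> q_even (no change)
  Position 7: read '1', 1-count=3 -> q_odd
Final state: q_odd, total 1s = 3 (odd); the DFA requires an odd count -> accept

1


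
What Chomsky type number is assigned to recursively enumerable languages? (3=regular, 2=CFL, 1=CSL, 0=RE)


Chomsky hierarchy levels:
  Type 3: Regular (DFA/NFA/regex)
  Type 2: Context-free (PDA)
  Type 1: Context-sensitive
  Type 0: Recursively enumerable (TM)
'recursively enumerable' corresponds to Type 0

0


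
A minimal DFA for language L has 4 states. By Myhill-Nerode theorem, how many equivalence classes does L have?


Myhill-Nerode theorem:
Number of equivalence classes = number of states in minimal DFA
Minimal DFA states = 4
Therefore equivalence classes = 4

4


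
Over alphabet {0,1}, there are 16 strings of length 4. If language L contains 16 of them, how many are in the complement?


Alphabet: {0,1}
String length: 4
Total strings of length 4 = 2^4 = 16
Strings in L = 16
Complement = total - |L|
= 16 - 16
= 0

0


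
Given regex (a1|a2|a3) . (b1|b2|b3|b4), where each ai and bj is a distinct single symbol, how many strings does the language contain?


First group: 3 alternatives
Second group: 4 alternatives
Concatenation: each choice from group 1 pairs with each from group 2
Total = 3 x 4 = 12

12


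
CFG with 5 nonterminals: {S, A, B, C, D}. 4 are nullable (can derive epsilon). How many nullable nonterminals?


Nonterminals: {S, A, B, C, D}
A nonterminal is nullable if it can derive epsilon
Counting nullable nonterminals: 4
Total nullable = 4

4


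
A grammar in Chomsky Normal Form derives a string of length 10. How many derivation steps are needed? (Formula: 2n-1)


Chomsky Normal Form derivation:
String length n = 10
Each step either:
  - Splits a nonterminal into two (n-1 such steps)
  - Converts a nonterminal to terminal (n such steps)
Total = (n-1) + n = 2n - 1
= 2(10) - 1
= 20 - 1
= 19

19
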